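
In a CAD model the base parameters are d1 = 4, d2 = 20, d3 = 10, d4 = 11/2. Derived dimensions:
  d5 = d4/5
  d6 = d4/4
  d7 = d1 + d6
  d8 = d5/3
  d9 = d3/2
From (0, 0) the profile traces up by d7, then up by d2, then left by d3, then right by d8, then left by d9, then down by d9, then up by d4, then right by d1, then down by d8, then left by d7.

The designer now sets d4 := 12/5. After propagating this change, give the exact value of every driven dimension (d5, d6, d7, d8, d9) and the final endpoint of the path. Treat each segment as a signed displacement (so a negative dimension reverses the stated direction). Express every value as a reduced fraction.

Apply edit: d4 := 12/5
  d5 = d4/5 = 12/25
  d6 = d4/4 = 3/5
  d7 = d1 + d6 = 23/5
  d8 = d5/3 = 4/25
  d9 = d3/2 = 5
Walk from origin (0, 0):
  seg 1: up by d7 = 23/5 → (0, 23/5)
  seg 2: up by d2 = 20 → (0, 123/5)
  seg 3: left by d3 = 10 → (-10, 123/5)
  seg 4: right by d8 = 4/25 → (-246/25, 123/5)
  seg 5: left by d9 = 5 → (-371/25, 123/5)
  seg 6: down by d9 = 5 → (-371/25, 98/5)
  seg 7: up by d4 = 12/5 → (-371/25, 22)
  seg 8: right by d1 = 4 → (-271/25, 22)
  seg 9: down by d8 = 4/25 → (-271/25, 546/25)
  seg 10: left by d7 = 23/5 → (-386/25, 546/25)

d5 = 12/25
d6 = 3/5
d7 = 23/5
d8 = 4/25
d9 = 5
endpoint = (-386/25, 546/25)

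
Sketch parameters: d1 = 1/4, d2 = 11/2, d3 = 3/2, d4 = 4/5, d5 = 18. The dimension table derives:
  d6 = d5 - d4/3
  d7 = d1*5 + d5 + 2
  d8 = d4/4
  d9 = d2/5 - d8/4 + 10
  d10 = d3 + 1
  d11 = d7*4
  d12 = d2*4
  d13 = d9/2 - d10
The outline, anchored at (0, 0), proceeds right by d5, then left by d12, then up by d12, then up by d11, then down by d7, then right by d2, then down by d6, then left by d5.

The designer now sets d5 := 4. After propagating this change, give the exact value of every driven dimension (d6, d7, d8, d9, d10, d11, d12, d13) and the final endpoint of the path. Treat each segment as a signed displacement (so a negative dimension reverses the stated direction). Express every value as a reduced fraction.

d6 = 56/15
d7 = 29/4
d8 = 1/5
d9 = 221/20
d10 = 5/2
d11 = 29
d12 = 22
d13 = 121/40
endpoint = (-33/2, 2401/60)

Apply edit: d5 := 4
  d6 = d5 - d4/3 = 56/15
  d7 = d1*5 + d5 + 2 = 29/4
  d8 = d4/4 = 1/5
  d9 = d2/5 - d8/4 + 10 = 221/20
  d10 = d3 + 1 = 5/2
  d11 = d7*4 = 29
  d12 = d2*4 = 22
  d13 = d9/2 - d10 = 121/40
Walk from origin (0, 0):
  seg 1: right by d5 = 4 → (4, 0)
  seg 2: left by d12 = 22 → (-18, 0)
  seg 3: up by d12 = 22 → (-18, 22)
  seg 4: up by d11 = 29 → (-18, 51)
  seg 5: down by d7 = 29/4 → (-18, 175/4)
  seg 6: right by d2 = 11/2 → (-25/2, 175/4)
  seg 7: down by d6 = 56/15 → (-25/2, 2401/60)
  seg 8: left by d5 = 4 → (-33/2, 2401/60)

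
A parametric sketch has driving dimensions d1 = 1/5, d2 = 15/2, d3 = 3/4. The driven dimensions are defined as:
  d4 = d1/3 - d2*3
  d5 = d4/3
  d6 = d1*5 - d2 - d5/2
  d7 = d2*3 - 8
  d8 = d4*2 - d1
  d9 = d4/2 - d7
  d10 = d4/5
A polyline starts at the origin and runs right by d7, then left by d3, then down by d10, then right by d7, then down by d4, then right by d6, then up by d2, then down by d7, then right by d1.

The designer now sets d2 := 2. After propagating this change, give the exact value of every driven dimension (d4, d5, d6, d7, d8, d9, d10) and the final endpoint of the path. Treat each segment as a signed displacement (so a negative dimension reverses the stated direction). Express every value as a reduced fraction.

d4 = -89/15
d5 = -89/45
d6 = -1/90
d7 = -2
d8 = -181/15
d9 = -29/30
d10 = -89/75
endpoint = (-821/180, 278/25)

Apply edit: d2 := 2
  d4 = d1/3 - d2*3 = -89/15
  d5 = d4/3 = -89/45
  d6 = d1*5 - d2 - d5/2 = -1/90
  d7 = d2*3 - 8 = -2
  d8 = d4*2 - d1 = -181/15
  d9 = d4/2 - d7 = -29/30
  d10 = d4/5 = -89/75
Walk from origin (0, 0):
  seg 1: right by d7 = -2 → (-2, 0)
  seg 2: left by d3 = 3/4 → (-11/4, 0)
  seg 3: down by d10 = -89/75 → (-11/4, 89/75)
  seg 4: right by d7 = -2 → (-19/4, 89/75)
  seg 5: down by d4 = -89/15 → (-19/4, 178/25)
  seg 6: right by d6 = -1/90 → (-857/180, 178/25)
  seg 7: up by d2 = 2 → (-857/180, 228/25)
  seg 8: down by d7 = -2 → (-857/180, 278/25)
  seg 9: right by d1 = 1/5 → (-821/180, 278/25)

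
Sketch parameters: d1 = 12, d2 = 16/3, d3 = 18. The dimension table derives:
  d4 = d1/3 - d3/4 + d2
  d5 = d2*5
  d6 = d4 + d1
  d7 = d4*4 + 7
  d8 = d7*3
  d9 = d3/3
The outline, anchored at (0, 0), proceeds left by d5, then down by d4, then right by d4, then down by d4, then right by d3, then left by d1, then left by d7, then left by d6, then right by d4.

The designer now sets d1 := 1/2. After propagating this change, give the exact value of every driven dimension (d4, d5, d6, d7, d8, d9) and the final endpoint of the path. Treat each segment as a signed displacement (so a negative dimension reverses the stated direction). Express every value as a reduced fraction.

Apply edit: d1 := 1/2
  d4 = d1/3 - d3/4 + d2 = 1
  d5 = d2*5 = 80/3
  d6 = d4 + d1 = 3/2
  d7 = d4*4 + 7 = 11
  d8 = d7*3 = 33
  d9 = d3/3 = 6
Walk from origin (0, 0):
  seg 1: left by d5 = 80/3 → (-80/3, 0)
  seg 2: down by d4 = 1 → (-80/3, -1)
  seg 3: right by d4 = 1 → (-77/3, -1)
  seg 4: down by d4 = 1 → (-77/3, -2)
  seg 5: right by d3 = 18 → (-23/3, -2)
  seg 6: left by d1 = 1/2 → (-49/6, -2)
  seg 7: left by d7 = 11 → (-115/6, -2)
  seg 8: left by d6 = 3/2 → (-62/3, -2)
  seg 9: right by d4 = 1 → (-59/3, -2)

d4 = 1
d5 = 80/3
d6 = 3/2
d7 = 11
d8 = 33
d9 = 6
endpoint = (-59/3, -2)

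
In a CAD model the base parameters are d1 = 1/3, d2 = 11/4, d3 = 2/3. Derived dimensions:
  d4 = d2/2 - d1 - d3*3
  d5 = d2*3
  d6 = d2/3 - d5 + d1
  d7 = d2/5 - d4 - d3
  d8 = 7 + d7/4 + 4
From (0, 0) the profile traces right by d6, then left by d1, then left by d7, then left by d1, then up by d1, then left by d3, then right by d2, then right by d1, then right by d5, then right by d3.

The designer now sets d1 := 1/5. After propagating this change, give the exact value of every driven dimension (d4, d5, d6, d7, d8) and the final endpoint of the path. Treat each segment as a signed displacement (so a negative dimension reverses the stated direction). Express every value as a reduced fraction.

d4 = -33/40
d5 = 33/4
d6 = -107/15
d7 = 17/24
d8 = 1073/96
endpoint = (71/24, 1/5)

Apply edit: d1 := 1/5
  d4 = d2/2 - d1 - d3*3 = -33/40
  d5 = d2*3 = 33/4
  d6 = d2/3 - d5 + d1 = -107/15
  d7 = d2/5 - d4 - d3 = 17/24
  d8 = 7 + d7/4 + 4 = 1073/96
Walk from origin (0, 0):
  seg 1: right by d6 = -107/15 → (-107/15, 0)
  seg 2: left by d1 = 1/5 → (-22/3, 0)
  seg 3: left by d7 = 17/24 → (-193/24, 0)
  seg 4: left by d1 = 1/5 → (-989/120, 0)
  seg 5: up by d1 = 1/5 → (-989/120, 1/5)
  seg 6: left by d3 = 2/3 → (-1069/120, 1/5)
  seg 7: right by d2 = 11/4 → (-739/120, 1/5)
  seg 8: right by d1 = 1/5 → (-143/24, 1/5)
  seg 9: right by d5 = 33/4 → (55/24, 1/5)
  seg 10: right by d3 = 2/3 → (71/24, 1/5)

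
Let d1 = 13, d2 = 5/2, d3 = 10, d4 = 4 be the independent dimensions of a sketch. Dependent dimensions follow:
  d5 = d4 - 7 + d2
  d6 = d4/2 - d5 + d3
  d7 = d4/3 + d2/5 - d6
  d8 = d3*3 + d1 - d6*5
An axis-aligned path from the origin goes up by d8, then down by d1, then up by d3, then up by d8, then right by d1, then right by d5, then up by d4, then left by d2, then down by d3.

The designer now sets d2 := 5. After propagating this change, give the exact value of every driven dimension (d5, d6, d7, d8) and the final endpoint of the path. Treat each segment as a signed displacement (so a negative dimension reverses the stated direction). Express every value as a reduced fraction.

Apply edit: d2 := 5
  d5 = d4 - 7 + d2 = 2
  d6 = d4/2 - d5 + d3 = 10
  d7 = d4/3 + d2/5 - d6 = -23/3
  d8 = d3*3 + d1 - d6*5 = -7
Walk from origin (0, 0):
  seg 1: up by d8 = -7 → (0, -7)
  seg 2: down by d1 = 13 → (0, -20)
  seg 3: up by d3 = 10 → (0, -10)
  seg 4: up by d8 = -7 → (0, -17)
  seg 5: right by d1 = 13 → (13, -17)
  seg 6: right by d5 = 2 → (15, -17)
  seg 7: up by d4 = 4 → (15, -13)
  seg 8: left by d2 = 5 → (10, -13)
  seg 9: down by d3 = 10 → (10, -23)

d5 = 2
d6 = 10
d7 = -23/3
d8 = -7
endpoint = (10, -23)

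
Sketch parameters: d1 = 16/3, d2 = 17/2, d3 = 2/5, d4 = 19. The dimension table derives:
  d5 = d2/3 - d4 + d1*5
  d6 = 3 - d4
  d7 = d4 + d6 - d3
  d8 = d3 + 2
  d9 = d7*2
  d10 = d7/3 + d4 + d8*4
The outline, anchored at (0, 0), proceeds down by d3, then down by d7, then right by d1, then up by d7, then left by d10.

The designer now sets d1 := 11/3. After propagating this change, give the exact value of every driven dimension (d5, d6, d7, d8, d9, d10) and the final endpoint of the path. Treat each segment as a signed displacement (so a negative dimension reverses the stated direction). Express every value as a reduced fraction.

Apply edit: d1 := 11/3
  d5 = d2/3 - d4 + d1*5 = 13/6
  d6 = 3 - d4 = -16
  d7 = d4 + d6 - d3 = 13/5
  d8 = d3 + 2 = 12/5
  d9 = d7*2 = 26/5
  d10 = d7/3 + d4 + d8*4 = 442/15
Walk from origin (0, 0):
  seg 1: down by d3 = 2/5 → (0, -2/5)
  seg 2: down by d7 = 13/5 → (0, -3)
  seg 3: right by d1 = 11/3 → (11/3, -3)
  seg 4: up by d7 = 13/5 → (11/3, -2/5)
  seg 5: left by d10 = 442/15 → (-129/5, -2/5)

d5 = 13/6
d6 = -16
d7 = 13/5
d8 = 12/5
d9 = 26/5
d10 = 442/15
endpoint = (-129/5, -2/5)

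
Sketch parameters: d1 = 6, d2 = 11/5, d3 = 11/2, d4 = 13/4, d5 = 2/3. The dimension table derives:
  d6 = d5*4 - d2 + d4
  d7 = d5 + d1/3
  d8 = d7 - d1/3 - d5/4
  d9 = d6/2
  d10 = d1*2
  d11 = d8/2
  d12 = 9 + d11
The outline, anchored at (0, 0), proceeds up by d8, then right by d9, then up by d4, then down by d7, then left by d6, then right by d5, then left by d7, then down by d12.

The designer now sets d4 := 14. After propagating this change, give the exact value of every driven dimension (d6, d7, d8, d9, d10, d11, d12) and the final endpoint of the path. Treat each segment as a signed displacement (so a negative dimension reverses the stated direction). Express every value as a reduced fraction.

Apply edit: d4 := 14
  d6 = d5*4 - d2 + d4 = 217/15
  d7 = d5 + d1/3 = 8/3
  d8 = d7 - d1/3 - d5/4 = 1/2
  d9 = d6/2 = 217/30
  d10 = d1*2 = 12
  d11 = d8/2 = 1/4
  d12 = 9 + d11 = 37/4
Walk from origin (0, 0):
  seg 1: up by d8 = 1/2 → (0, 1/2)
  seg 2: right by d9 = 217/30 → (217/30, 1/2)
  seg 3: up by d4 = 14 → (217/30, 29/2)
  seg 4: down by d7 = 8/3 → (217/30, 71/6)
  seg 5: left by d6 = 217/15 → (-217/30, 71/6)
  seg 6: right by d5 = 2/3 → (-197/30, 71/6)
  seg 7: left by d7 = 8/3 → (-277/30, 71/6)
  seg 8: down by d12 = 37/4 → (-277/30, 31/12)

d6 = 217/15
d7 = 8/3
d8 = 1/2
d9 = 217/30
d10 = 12
d11 = 1/4
d12 = 37/4
endpoint = (-277/30, 31/12)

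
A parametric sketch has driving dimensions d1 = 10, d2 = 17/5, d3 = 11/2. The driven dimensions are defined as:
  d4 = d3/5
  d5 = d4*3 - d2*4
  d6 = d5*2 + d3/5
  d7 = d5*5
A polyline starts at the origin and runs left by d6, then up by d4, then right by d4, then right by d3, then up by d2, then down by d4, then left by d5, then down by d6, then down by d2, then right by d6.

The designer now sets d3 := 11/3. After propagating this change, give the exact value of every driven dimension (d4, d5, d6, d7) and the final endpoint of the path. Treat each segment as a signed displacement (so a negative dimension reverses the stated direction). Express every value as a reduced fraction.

Apply edit: d3 := 11/3
  d4 = d3/5 = 11/15
  d5 = d4*3 - d2*4 = -57/5
  d6 = d5*2 + d3/5 = -331/15
  d7 = d5*5 = -57
Walk from origin (0, 0):
  seg 1: left by d6 = -331/15 → (331/15, 0)
  seg 2: up by d4 = 11/15 → (331/15, 11/15)
  seg 3: right by d4 = 11/15 → (114/5, 11/15)
  seg 4: right by d3 = 11/3 → (397/15, 11/15)
  seg 5: up by d2 = 17/5 → (397/15, 62/15)
  seg 6: down by d4 = 11/15 → (397/15, 17/5)
  seg 7: left by d5 = -57/5 → (568/15, 17/5)
  seg 8: down by d6 = -331/15 → (568/15, 382/15)
  seg 9: down by d2 = 17/5 → (568/15, 331/15)
  seg 10: right by d6 = -331/15 → (79/5, 331/15)

d4 = 11/15
d5 = -57/5
d6 = -331/15
d7 = -57
endpoint = (79/5, 331/15)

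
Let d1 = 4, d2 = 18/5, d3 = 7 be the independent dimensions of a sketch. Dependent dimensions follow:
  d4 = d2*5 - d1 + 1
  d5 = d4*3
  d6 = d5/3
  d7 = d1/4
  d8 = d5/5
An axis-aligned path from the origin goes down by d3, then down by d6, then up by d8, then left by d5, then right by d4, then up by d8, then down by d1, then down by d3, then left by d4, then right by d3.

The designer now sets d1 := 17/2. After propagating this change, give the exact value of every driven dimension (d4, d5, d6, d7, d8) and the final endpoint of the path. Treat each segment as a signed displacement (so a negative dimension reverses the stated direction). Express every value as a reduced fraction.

d4 = 21/2
d5 = 63/2
d6 = 21/2
d7 = 17/8
d8 = 63/10
endpoint = (-49/2, -102/5)

Apply edit: d1 := 17/2
  d4 = d2*5 - d1 + 1 = 21/2
  d5 = d4*3 = 63/2
  d6 = d5/3 = 21/2
  d7 = d1/4 = 17/8
  d8 = d5/5 = 63/10
Walk from origin (0, 0):
  seg 1: down by d3 = 7 → (0, -7)
  seg 2: down by d6 = 21/2 → (0, -35/2)
  seg 3: up by d8 = 63/10 → (0, -56/5)
  seg 4: left by d5 = 63/2 → (-63/2, -56/5)
  seg 5: right by d4 = 21/2 → (-21, -56/5)
  seg 6: up by d8 = 63/10 → (-21, -49/10)
  seg 7: down by d1 = 17/2 → (-21, -67/5)
  seg 8: down by d3 = 7 → (-21, -102/5)
  seg 9: left by d4 = 21/2 → (-63/2, -102/5)
  seg 10: right by d3 = 7 → (-49/2, -102/5)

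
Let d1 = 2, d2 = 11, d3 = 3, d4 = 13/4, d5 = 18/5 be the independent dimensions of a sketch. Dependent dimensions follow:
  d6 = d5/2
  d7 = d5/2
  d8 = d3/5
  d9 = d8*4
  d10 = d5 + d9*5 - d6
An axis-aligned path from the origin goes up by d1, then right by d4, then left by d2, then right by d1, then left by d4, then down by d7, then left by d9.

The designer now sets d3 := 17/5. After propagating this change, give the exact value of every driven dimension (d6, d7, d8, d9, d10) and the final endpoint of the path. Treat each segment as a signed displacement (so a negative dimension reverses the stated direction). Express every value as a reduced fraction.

d6 = 9/5
d7 = 9/5
d8 = 17/25
d9 = 68/25
d10 = 77/5
endpoint = (-293/25, 1/5)

Apply edit: d3 := 17/5
  d6 = d5/2 = 9/5
  d7 = d5/2 = 9/5
  d8 = d3/5 = 17/25
  d9 = d8*4 = 68/25
  d10 = d5 + d9*5 - d6 = 77/5
Walk from origin (0, 0):
  seg 1: up by d1 = 2 → (0, 2)
  seg 2: right by d4 = 13/4 → (13/4, 2)
  seg 3: left by d2 = 11 → (-31/4, 2)
  seg 4: right by d1 = 2 → (-23/4, 2)
  seg 5: left by d4 = 13/4 → (-9, 2)
  seg 6: down by d7 = 9/5 → (-9, 1/5)
  seg 7: left by d9 = 68/25 → (-293/25, 1/5)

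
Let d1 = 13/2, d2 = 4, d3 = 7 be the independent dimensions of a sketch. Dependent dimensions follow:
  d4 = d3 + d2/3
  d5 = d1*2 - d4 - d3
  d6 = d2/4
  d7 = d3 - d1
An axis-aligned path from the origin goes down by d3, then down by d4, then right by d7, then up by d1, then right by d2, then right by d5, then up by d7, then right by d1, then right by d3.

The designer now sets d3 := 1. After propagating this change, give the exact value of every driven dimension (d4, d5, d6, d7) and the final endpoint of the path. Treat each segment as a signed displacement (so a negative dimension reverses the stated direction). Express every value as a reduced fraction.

d4 = 7/3
d5 = 29/3
d6 = 1
d7 = -11/2
endpoint = (47/3, -7/3)

Apply edit: d3 := 1
  d4 = d3 + d2/3 = 7/3
  d5 = d1*2 - d4 - d3 = 29/3
  d6 = d2/4 = 1
  d7 = d3 - d1 = -11/2
Walk from origin (0, 0):
  seg 1: down by d3 = 1 → (0, -1)
  seg 2: down by d4 = 7/3 → (0, -10/3)
  seg 3: right by d7 = -11/2 → (-11/2, -10/3)
  seg 4: up by d1 = 13/2 → (-11/2, 19/6)
  seg 5: right by d2 = 4 → (-3/2, 19/6)
  seg 6: right by d5 = 29/3 → (49/6, 19/6)
  seg 7: up by d7 = -11/2 → (49/6, -7/3)
  seg 8: right by d1 = 13/2 → (44/3, -7/3)
  seg 9: right by d3 = 1 → (47/3, -7/3)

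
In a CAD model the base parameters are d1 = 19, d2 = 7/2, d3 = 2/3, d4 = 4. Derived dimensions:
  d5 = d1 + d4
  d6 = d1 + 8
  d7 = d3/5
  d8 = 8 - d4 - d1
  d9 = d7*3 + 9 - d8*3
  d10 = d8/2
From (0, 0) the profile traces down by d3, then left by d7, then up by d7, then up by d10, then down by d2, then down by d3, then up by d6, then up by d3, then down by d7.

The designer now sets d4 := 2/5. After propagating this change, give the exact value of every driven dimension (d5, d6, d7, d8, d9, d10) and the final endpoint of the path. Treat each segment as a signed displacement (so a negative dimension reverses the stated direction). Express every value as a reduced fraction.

d5 = 97/5
d6 = 27
d7 = 2/15
d8 = -57/5
d9 = 218/5
d10 = -57/10
endpoint = (-2/15, 257/15)

Apply edit: d4 := 2/5
  d5 = d1 + d4 = 97/5
  d6 = d1 + 8 = 27
  d7 = d3/5 = 2/15
  d8 = 8 - d4 - d1 = -57/5
  d9 = d7*3 + 9 - d8*3 = 218/5
  d10 = d8/2 = -57/10
Walk from origin (0, 0):
  seg 1: down by d3 = 2/3 → (0, -2/3)
  seg 2: left by d7 = 2/15 → (-2/15, -2/3)
  seg 3: up by d7 = 2/15 → (-2/15, -8/15)
  seg 4: up by d10 = -57/10 → (-2/15, -187/30)
  seg 5: down by d2 = 7/2 → (-2/15, -146/15)
  seg 6: down by d3 = 2/3 → (-2/15, -52/5)
  seg 7: up by d6 = 27 → (-2/15, 83/5)
  seg 8: up by d3 = 2/3 → (-2/15, 259/15)
  seg 9: down by d7 = 2/15 → (-2/15, 257/15)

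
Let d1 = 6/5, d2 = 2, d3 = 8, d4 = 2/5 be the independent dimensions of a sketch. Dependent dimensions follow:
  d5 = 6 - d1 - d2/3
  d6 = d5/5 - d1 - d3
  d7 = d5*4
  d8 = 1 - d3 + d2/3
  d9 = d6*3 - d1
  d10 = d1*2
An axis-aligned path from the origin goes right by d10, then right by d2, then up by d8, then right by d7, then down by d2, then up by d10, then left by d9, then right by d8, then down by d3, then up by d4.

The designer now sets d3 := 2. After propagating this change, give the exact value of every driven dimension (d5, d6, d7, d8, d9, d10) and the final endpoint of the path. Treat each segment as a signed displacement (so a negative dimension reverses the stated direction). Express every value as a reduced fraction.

Apply edit: d3 := 2
  d5 = 6 - d1 - d2/3 = 62/15
  d6 = d5/5 - d1 - d3 = -178/75
  d7 = d5*4 = 248/15
  d8 = 1 - d3 + d2/3 = -1/3
  d9 = d6*3 - d1 = -208/25
  d10 = d1*2 = 12/5
Walk from origin (0, 0):
  seg 1: right by d10 = 12/5 → (12/5, 0)
  seg 2: right by d2 = 2 → (22/5, 0)
  seg 3: up by d8 = -1/3 → (22/5, -1/3)
  seg 4: right by d7 = 248/15 → (314/15, -1/3)
  seg 5: down by d2 = 2 → (314/15, -7/3)
  seg 6: up by d10 = 12/5 → (314/15, 1/15)
  seg 7: left by d9 = -208/25 → (2194/75, 1/15)
  seg 8: right by d8 = -1/3 → (723/25, 1/15)
  seg 9: down by d3 = 2 → (723/25, -29/15)
  seg 10: up by d4 = 2/5 → (723/25, -23/15)

d5 = 62/15
d6 = -178/75
d7 = 248/15
d8 = -1/3
d9 = -208/25
d10 = 12/5
endpoint = (723/25, -23/15)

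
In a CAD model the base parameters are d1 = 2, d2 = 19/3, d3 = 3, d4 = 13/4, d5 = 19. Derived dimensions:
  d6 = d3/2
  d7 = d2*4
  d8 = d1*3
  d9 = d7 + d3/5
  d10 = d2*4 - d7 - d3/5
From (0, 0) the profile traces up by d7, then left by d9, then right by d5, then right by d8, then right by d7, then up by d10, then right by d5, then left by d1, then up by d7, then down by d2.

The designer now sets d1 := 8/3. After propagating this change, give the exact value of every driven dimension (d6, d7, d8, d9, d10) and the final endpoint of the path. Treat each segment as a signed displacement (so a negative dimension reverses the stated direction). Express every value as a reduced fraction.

d6 = 3/2
d7 = 76/3
d8 = 8
d9 = 389/15
d10 = -3/5
endpoint = (641/15, 656/15)

Apply edit: d1 := 8/3
  d6 = d3/2 = 3/2
  d7 = d2*4 = 76/3
  d8 = d1*3 = 8
  d9 = d7 + d3/5 = 389/15
  d10 = d2*4 - d7 - d3/5 = -3/5
Walk from origin (0, 0):
  seg 1: up by d7 = 76/3 → (0, 76/3)
  seg 2: left by d9 = 389/15 → (-389/15, 76/3)
  seg 3: right by d5 = 19 → (-104/15, 76/3)
  seg 4: right by d8 = 8 → (16/15, 76/3)
  seg 5: right by d7 = 76/3 → (132/5, 76/3)
  seg 6: up by d10 = -3/5 → (132/5, 371/15)
  seg 7: right by d5 = 19 → (227/5, 371/15)
  seg 8: left by d1 = 8/3 → (641/15, 371/15)
  seg 9: up by d7 = 76/3 → (641/15, 751/15)
  seg 10: down by d2 = 19/3 → (641/15, 656/15)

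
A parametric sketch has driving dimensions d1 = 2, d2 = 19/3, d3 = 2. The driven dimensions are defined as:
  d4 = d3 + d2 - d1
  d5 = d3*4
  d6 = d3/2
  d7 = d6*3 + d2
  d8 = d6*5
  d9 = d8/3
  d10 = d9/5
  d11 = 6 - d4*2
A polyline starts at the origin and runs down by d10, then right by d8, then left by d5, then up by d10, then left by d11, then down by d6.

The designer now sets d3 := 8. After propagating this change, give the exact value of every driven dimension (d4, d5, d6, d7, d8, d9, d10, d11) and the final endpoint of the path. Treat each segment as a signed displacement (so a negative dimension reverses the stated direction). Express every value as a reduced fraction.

d4 = 37/3
d5 = 32
d6 = 4
d7 = 55/3
d8 = 20
d9 = 20/3
d10 = 4/3
d11 = -56/3
endpoint = (20/3, -4)

Apply edit: d3 := 8
  d4 = d3 + d2 - d1 = 37/3
  d5 = d3*4 = 32
  d6 = d3/2 = 4
  d7 = d6*3 + d2 = 55/3
  d8 = d6*5 = 20
  d9 = d8/3 = 20/3
  d10 = d9/5 = 4/3
  d11 = 6 - d4*2 = -56/3
Walk from origin (0, 0):
  seg 1: down by d10 = 4/3 → (0, -4/3)
  seg 2: right by d8 = 20 → (20, -4/3)
  seg 3: left by d5 = 32 → (-12, -4/3)
  seg 4: up by d10 = 4/3 → (-12, 0)
  seg 5: left by d11 = -56/3 → (20/3, 0)
  seg 6: down by d6 = 4 → (20/3, -4)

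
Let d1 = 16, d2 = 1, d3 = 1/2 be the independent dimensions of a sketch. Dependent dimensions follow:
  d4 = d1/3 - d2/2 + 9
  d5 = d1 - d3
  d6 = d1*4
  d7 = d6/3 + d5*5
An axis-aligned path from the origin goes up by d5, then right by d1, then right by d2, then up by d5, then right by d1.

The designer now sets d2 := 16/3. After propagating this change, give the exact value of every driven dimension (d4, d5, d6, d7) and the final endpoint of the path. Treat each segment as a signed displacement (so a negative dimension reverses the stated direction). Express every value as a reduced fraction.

Apply edit: d2 := 16/3
  d4 = d1/3 - d2/2 + 9 = 35/3
  d5 = d1 - d3 = 31/2
  d6 = d1*4 = 64
  d7 = d6/3 + d5*5 = 593/6
Walk from origin (0, 0):
  seg 1: up by d5 = 31/2 → (0, 31/2)
  seg 2: right by d1 = 16 → (16, 31/2)
  seg 3: right by d2 = 16/3 → (64/3, 31/2)
  seg 4: up by d5 = 31/2 → (64/3, 31)
  seg 5: right by d1 = 16 → (112/3, 31)

d4 = 35/3
d5 = 31/2
d6 = 64
d7 = 593/6
endpoint = (112/3, 31)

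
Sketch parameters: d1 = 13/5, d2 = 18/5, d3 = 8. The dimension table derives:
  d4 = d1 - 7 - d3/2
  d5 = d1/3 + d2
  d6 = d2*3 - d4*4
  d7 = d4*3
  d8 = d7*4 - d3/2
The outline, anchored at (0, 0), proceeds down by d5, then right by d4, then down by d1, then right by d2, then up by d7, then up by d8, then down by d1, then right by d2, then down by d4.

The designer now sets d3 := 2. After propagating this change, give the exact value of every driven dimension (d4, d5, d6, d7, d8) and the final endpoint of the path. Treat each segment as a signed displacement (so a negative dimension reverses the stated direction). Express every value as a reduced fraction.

d4 = -27/5
d5 = 67/15
d6 = 162/5
d7 = -81/5
d8 = -329/5
endpoint = (9/5, -1294/15)

Apply edit: d3 := 2
  d4 = d1 - 7 - d3/2 = -27/5
  d5 = d1/3 + d2 = 67/15
  d6 = d2*3 - d4*4 = 162/5
  d7 = d4*3 = -81/5
  d8 = d7*4 - d3/2 = -329/5
Walk from origin (0, 0):
  seg 1: down by d5 = 67/15 → (0, -67/15)
  seg 2: right by d4 = -27/5 → (-27/5, -67/15)
  seg 3: down by d1 = 13/5 → (-27/5, -106/15)
  seg 4: right by d2 = 18/5 → (-9/5, -106/15)
  seg 5: up by d7 = -81/5 → (-9/5, -349/15)
  seg 6: up by d8 = -329/5 → (-9/5, -1336/15)
  seg 7: down by d1 = 13/5 → (-9/5, -275/3)
  seg 8: right by d2 = 18/5 → (9/5, -275/3)
  seg 9: down by d4 = -27/5 → (9/5, -1294/15)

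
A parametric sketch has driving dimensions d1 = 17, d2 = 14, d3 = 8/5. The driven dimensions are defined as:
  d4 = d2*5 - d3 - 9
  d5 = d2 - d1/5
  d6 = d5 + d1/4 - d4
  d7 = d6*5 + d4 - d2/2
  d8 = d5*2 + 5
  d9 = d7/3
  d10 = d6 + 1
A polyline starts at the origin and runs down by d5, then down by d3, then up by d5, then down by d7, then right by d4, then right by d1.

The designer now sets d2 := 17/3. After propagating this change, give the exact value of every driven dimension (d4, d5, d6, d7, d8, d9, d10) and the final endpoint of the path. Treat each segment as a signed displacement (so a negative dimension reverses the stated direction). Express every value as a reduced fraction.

d4 = 266/15
d5 = 34/15
d6 = -673/60
d7 = -2471/60
d8 = 143/15
d9 = -2471/180
d10 = -613/60
endpoint = (521/15, 475/12)

Apply edit: d2 := 17/3
  d4 = d2*5 - d3 - 9 = 266/15
  d5 = d2 - d1/5 = 34/15
  d6 = d5 + d1/4 - d4 = -673/60
  d7 = d6*5 + d4 - d2/2 = -2471/60
  d8 = d5*2 + 5 = 143/15
  d9 = d7/3 = -2471/180
  d10 = d6 + 1 = -613/60
Walk from origin (0, 0):
  seg 1: down by d5 = 34/15 → (0, -34/15)
  seg 2: down by d3 = 8/5 → (0, -58/15)
  seg 3: up by d5 = 34/15 → (0, -8/5)
  seg 4: down by d7 = -2471/60 → (0, 475/12)
  seg 5: right by d4 = 266/15 → (266/15, 475/12)
  seg 6: right by d1 = 17 → (521/15, 475/12)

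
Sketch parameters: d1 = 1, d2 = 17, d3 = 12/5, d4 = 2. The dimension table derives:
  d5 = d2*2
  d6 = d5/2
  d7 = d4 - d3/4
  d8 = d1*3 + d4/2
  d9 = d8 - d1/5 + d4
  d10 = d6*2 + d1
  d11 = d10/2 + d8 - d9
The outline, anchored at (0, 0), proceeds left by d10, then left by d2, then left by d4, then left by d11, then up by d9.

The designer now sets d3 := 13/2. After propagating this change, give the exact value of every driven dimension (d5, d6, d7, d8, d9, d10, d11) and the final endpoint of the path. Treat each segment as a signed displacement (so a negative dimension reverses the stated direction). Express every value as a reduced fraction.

Apply edit: d3 := 13/2
  d5 = d2*2 = 34
  d6 = d5/2 = 17
  d7 = d4 - d3/4 = 3/8
  d8 = d1*3 + d4/2 = 4
  d9 = d8 - d1/5 + d4 = 29/5
  d10 = d6*2 + d1 = 35
  d11 = d10/2 + d8 - d9 = 157/10
Walk from origin (0, 0):
  seg 1: left by d10 = 35 → (-35, 0)
  seg 2: left by d2 = 17 → (-52, 0)
  seg 3: left by d4 = 2 → (-54, 0)
  seg 4: left by d11 = 157/10 → (-697/10, 0)
  seg 5: up by d9 = 29/5 → (-697/10, 29/5)

d5 = 34
d6 = 17
d7 = 3/8
d8 = 4
d9 = 29/5
d10 = 35
d11 = 157/10
endpoint = (-697/10, 29/5)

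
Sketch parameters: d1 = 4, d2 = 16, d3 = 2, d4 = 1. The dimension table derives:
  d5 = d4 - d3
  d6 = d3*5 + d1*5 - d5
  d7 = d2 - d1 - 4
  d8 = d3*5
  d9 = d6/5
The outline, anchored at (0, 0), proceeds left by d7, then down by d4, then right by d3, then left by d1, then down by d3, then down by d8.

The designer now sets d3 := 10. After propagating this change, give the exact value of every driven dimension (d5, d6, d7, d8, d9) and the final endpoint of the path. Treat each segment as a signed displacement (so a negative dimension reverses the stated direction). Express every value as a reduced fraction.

Apply edit: d3 := 10
  d5 = d4 - d3 = -9
  d6 = d3*5 + d1*5 - d5 = 79
  d7 = d2 - d1 - 4 = 8
  d8 = d3*5 = 50
  d9 = d6/5 = 79/5
Walk from origin (0, 0):
  seg 1: left by d7 = 8 → (-8, 0)
  seg 2: down by d4 = 1 → (-8, -1)
  seg 3: right by d3 = 10 → (2, -1)
  seg 4: left by d1 = 4 → (-2, -1)
  seg 5: down by d3 = 10 → (-2, -11)
  seg 6: down by d8 = 50 → (-2, -61)

d5 = -9
d6 = 79
d7 = 8
d8 = 50
d9 = 79/5
endpoint = (-2, -61)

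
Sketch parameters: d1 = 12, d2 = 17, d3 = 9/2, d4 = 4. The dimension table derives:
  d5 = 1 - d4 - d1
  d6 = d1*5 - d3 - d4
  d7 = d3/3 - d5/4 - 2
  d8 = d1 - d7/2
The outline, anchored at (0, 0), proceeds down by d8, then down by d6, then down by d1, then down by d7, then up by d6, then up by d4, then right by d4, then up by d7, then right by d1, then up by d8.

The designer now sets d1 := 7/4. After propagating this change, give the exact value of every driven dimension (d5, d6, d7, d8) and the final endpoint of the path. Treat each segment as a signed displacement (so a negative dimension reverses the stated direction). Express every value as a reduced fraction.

Apply edit: d1 := 7/4
  d5 = 1 - d4 - d1 = -19/4
  d6 = d1*5 - d3 - d4 = 1/4
  d7 = d3/3 - d5/4 - 2 = 11/16
  d8 = d1 - d7/2 = 45/32
Walk from origin (0, 0):
  seg 1: down by d8 = 45/32 → (0, -45/32)
  seg 2: down by d6 = 1/4 → (0, -53/32)
  seg 3: down by d1 = 7/4 → (0, -109/32)
  seg 4: down by d7 = 11/16 → (0, -131/32)
  seg 5: up by d6 = 1/4 → (0, -123/32)
  seg 6: up by d4 = 4 → (0, 5/32)
  seg 7: right by d4 = 4 → (4, 5/32)
  seg 8: up by d7 = 11/16 → (4, 27/32)
  seg 9: right by d1 = 7/4 → (23/4, 27/32)
  seg 10: up by d8 = 45/32 → (23/4, 9/4)

d5 = -19/4
d6 = 1/4
d7 = 11/16
d8 = 45/32
endpoint = (23/4, 9/4)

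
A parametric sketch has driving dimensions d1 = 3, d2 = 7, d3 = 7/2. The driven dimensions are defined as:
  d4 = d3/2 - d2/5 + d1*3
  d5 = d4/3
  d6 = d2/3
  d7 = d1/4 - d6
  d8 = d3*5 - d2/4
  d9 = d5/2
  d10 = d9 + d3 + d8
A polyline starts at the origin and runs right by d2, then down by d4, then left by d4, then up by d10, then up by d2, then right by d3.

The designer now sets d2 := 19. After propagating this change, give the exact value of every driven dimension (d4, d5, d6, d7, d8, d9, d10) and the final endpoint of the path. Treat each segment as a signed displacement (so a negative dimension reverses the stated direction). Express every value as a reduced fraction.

d4 = 139/20
d5 = 139/60
d6 = 19/3
d7 = -67/12
d8 = 51/4
d9 = 139/120
d10 = 2089/120
endpoint = (311/20, 707/24)

Apply edit: d2 := 19
  d4 = d3/2 - d2/5 + d1*3 = 139/20
  d5 = d4/3 = 139/60
  d6 = d2/3 = 19/3
  d7 = d1/4 - d6 = -67/12
  d8 = d3*5 - d2/4 = 51/4
  d9 = d5/2 = 139/120
  d10 = d9 + d3 + d8 = 2089/120
Walk from origin (0, 0):
  seg 1: right by d2 = 19 → (19, 0)
  seg 2: down by d4 = 139/20 → (19, -139/20)
  seg 3: left by d4 = 139/20 → (241/20, -139/20)
  seg 4: up by d10 = 2089/120 → (241/20, 251/24)
  seg 5: up by d2 = 19 → (241/20, 707/24)
  seg 6: right by d3 = 7/2 → (311/20, 707/24)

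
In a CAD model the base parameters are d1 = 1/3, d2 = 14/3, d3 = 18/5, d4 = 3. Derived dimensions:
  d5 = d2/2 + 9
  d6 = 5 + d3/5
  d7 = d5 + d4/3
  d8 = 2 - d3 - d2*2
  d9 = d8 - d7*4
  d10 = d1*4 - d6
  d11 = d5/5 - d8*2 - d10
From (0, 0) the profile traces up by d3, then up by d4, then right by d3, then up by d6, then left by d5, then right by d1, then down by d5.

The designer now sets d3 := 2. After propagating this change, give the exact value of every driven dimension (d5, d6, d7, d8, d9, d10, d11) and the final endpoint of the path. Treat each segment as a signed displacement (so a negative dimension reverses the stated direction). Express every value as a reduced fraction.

Apply edit: d3 := 2
  d5 = d2/2 + 9 = 34/3
  d6 = 5 + d3/5 = 27/5
  d7 = d5 + d4/3 = 37/3
  d8 = 2 - d3 - d2*2 = -28/3
  d9 = d8 - d7*4 = -176/3
  d10 = d1*4 - d6 = -61/15
  d11 = d5/5 - d8*2 - d10 = 25
Walk from origin (0, 0):
  seg 1: up by d3 = 2 → (0, 2)
  seg 2: up by d4 = 3 → (0, 5)
  seg 3: right by d3 = 2 → (2, 5)
  seg 4: up by d6 = 27/5 → (2, 52/5)
  seg 5: left by d5 = 34/3 → (-28/3, 52/5)
  seg 6: right by d1 = 1/3 → (-9, 52/5)
  seg 7: down by d5 = 34/3 → (-9, -14/15)

d5 = 34/3
d6 = 27/5
d7 = 37/3
d8 = -28/3
d9 = -176/3
d10 = -61/15
d11 = 25
endpoint = (-9, -14/15)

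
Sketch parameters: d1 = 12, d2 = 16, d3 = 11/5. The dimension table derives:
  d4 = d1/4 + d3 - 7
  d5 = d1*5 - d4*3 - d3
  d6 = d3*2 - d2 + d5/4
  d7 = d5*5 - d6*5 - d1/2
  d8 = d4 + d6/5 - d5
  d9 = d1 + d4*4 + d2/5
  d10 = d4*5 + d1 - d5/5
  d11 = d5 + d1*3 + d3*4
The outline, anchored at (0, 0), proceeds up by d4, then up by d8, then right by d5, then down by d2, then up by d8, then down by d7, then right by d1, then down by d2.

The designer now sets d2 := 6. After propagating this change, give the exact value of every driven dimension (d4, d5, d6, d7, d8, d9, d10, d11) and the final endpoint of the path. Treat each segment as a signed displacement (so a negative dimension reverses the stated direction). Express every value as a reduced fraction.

Apply edit: d2 := 6
  d4 = d1/4 + d3 - 7 = -9/5
  d5 = d1*5 - d4*3 - d3 = 316/5
  d6 = d3*2 - d2 + d5/4 = 71/5
  d7 = d5*5 - d6*5 - d1/2 = 239
  d8 = d4 + d6/5 - d5 = -1554/25
  d9 = d1 + d4*4 + d2/5 = 6
  d10 = d4*5 + d1 - d5/5 = -241/25
  d11 = d5 + d1*3 + d3*4 = 108
Walk from origin (0, 0):
  seg 1: up by d4 = -9/5 → (0, -9/5)
  seg 2: up by d8 = -1554/25 → (0, -1599/25)
  seg 3: right by d5 = 316/5 → (316/5, -1599/25)
  seg 4: down by d2 = 6 → (316/5, -1749/25)
  seg 5: up by d8 = -1554/25 → (316/5, -3303/25)
  seg 6: down by d7 = 239 → (316/5, -9278/25)
  seg 7: right by d1 = 12 → (376/5, -9278/25)
  seg 8: down by d2 = 6 → (376/5, -9428/25)

d4 = -9/5
d5 = 316/5
d6 = 71/5
d7 = 239
d8 = -1554/25
d9 = 6
d10 = -241/25
d11 = 108
endpoint = (376/5, -9428/25)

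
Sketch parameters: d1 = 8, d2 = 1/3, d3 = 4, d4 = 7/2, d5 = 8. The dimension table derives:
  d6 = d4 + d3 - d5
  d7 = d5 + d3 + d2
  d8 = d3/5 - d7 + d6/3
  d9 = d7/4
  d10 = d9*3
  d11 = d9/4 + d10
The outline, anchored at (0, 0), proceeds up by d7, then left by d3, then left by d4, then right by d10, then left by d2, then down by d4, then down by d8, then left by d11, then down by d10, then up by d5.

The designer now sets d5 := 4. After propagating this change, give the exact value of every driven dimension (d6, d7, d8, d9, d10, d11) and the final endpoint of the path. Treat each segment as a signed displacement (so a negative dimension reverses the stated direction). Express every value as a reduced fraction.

d6 = 7/2
d7 = 25/3
d8 = -191/30
d9 = 25/12
d10 = 25/4
d11 = 325/48
endpoint = (-401/48, 179/20)

Apply edit: d5 := 4
  d6 = d4 + d3 - d5 = 7/2
  d7 = d5 + d3 + d2 = 25/3
  d8 = d3/5 - d7 + d6/3 = -191/30
  d9 = d7/4 = 25/12
  d10 = d9*3 = 25/4
  d11 = d9/4 + d10 = 325/48
Walk from origin (0, 0):
  seg 1: up by d7 = 25/3 → (0, 25/3)
  seg 2: left by d3 = 4 → (-4, 25/3)
  seg 3: left by d4 = 7/2 → (-15/2, 25/3)
  seg 4: right by d10 = 25/4 → (-5/4, 25/3)
  seg 5: left by d2 = 1/3 → (-19/12, 25/3)
  seg 6: down by d4 = 7/2 → (-19/12, 29/6)
  seg 7: down by d8 = -191/30 → (-19/12, 56/5)
  seg 8: left by d11 = 325/48 → (-401/48, 56/5)
  seg 9: down by d10 = 25/4 → (-401/48, 99/20)
  seg 10: up by d5 = 4 → (-401/48, 179/20)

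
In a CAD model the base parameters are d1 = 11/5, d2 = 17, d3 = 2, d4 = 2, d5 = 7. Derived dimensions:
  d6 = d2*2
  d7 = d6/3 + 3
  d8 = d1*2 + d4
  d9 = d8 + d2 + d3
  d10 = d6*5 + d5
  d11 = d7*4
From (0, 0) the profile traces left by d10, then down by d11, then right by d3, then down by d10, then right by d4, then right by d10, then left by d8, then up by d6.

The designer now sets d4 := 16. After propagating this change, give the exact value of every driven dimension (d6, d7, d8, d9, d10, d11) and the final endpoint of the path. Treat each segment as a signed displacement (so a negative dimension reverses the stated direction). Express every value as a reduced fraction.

d6 = 34
d7 = 43/3
d8 = 102/5
d9 = 197/5
d10 = 177
d11 = 172/3
endpoint = (-12/5, -601/3)

Apply edit: d4 := 16
  d6 = d2*2 = 34
  d7 = d6/3 + 3 = 43/3
  d8 = d1*2 + d4 = 102/5
  d9 = d8 + d2 + d3 = 197/5
  d10 = d6*5 + d5 = 177
  d11 = d7*4 = 172/3
Walk from origin (0, 0):
  seg 1: left by d10 = 177 → (-177, 0)
  seg 2: down by d11 = 172/3 → (-177, -172/3)
  seg 3: right by d3 = 2 → (-175, -172/3)
  seg 4: down by d10 = 177 → (-175, -703/3)
  seg 5: right by d4 = 16 → (-159, -703/3)
  seg 6: right by d10 = 177 → (18, -703/3)
  seg 7: left by d8 = 102/5 → (-12/5, -703/3)
  seg 8: up by d6 = 34 → (-12/5, -601/3)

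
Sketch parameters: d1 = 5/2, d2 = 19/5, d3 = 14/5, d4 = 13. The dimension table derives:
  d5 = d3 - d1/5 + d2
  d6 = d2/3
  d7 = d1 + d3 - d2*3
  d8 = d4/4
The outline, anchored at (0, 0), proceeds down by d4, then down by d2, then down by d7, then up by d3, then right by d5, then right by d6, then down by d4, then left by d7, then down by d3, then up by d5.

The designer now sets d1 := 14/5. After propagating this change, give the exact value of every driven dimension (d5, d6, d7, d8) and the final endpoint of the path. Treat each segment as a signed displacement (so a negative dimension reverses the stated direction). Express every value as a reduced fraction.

d5 = 151/25
d6 = 19/15
d7 = -29/5
d8 = 13/4
endpoint = (983/75, -449/25)

Apply edit: d1 := 14/5
  d5 = d3 - d1/5 + d2 = 151/25
  d6 = d2/3 = 19/15
  d7 = d1 + d3 - d2*3 = -29/5
  d8 = d4/4 = 13/4
Walk from origin (0, 0):
  seg 1: down by d4 = 13 → (0, -13)
  seg 2: down by d2 = 19/5 → (0, -84/5)
  seg 3: down by d7 = -29/5 → (0, -11)
  seg 4: up by d3 = 14/5 → (0, -41/5)
  seg 5: right by d5 = 151/25 → (151/25, -41/5)
  seg 6: right by d6 = 19/15 → (548/75, -41/5)
  seg 7: down by d4 = 13 → (548/75, -106/5)
  seg 8: left by d7 = -29/5 → (983/75, -106/5)
  seg 9: down by d3 = 14/5 → (983/75, -24)
  seg 10: up by d5 = 151/25 → (983/75, -449/25)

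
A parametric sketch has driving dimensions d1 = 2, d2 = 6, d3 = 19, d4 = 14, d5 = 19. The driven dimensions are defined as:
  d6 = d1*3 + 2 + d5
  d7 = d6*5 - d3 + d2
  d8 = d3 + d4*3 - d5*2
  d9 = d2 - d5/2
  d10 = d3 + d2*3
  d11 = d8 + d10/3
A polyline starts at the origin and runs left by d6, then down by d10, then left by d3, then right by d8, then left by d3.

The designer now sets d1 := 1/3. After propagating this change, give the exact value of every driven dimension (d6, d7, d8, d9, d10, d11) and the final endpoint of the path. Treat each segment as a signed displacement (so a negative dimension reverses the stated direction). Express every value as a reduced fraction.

Apply edit: d1 := 1/3
  d6 = d1*3 + 2 + d5 = 22
  d7 = d6*5 - d3 + d2 = 97
  d8 = d3 + d4*3 - d5*2 = 23
  d9 = d2 - d5/2 = -7/2
  d10 = d3 + d2*3 = 37
  d11 = d8 + d10/3 = 106/3
Walk from origin (0, 0):
  seg 1: left by d6 = 22 → (-22, 0)
  seg 2: down by d10 = 37 → (-22, -37)
  seg 3: left by d3 = 19 → (-41, -37)
  seg 4: right by d8 = 23 → (-18, -37)
  seg 5: left by d3 = 19 → (-37, -37)

d6 = 22
d7 = 97
d8 = 23
d9 = -7/2
d10 = 37
d11 = 106/3
endpoint = (-37, -37)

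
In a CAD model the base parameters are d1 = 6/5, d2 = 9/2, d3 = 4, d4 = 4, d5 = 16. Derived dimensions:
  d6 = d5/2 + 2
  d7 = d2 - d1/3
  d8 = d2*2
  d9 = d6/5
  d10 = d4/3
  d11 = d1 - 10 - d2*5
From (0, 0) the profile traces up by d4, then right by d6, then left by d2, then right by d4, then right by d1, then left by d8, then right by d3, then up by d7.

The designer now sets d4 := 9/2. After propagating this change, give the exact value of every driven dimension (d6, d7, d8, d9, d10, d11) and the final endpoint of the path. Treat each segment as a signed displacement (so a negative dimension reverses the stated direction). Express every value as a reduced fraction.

Apply edit: d4 := 9/2
  d6 = d5/2 + 2 = 10
  d7 = d2 - d1/3 = 41/10
  d8 = d2*2 = 9
  d9 = d6/5 = 2
  d10 = d4/3 = 3/2
  d11 = d1 - 10 - d2*5 = -313/10
Walk from origin (0, 0):
  seg 1: up by d4 = 9/2 → (0, 9/2)
  seg 2: right by d6 = 10 → (10, 9/2)
  seg 3: left by d2 = 9/2 → (11/2, 9/2)
  seg 4: right by d4 = 9/2 → (10, 9/2)
  seg 5: right by d1 = 6/5 → (56/5, 9/2)
  seg 6: left by d8 = 9 → (11/5, 9/2)
  seg 7: right by d3 = 4 → (31/5, 9/2)
  seg 8: up by d7 = 41/10 → (31/5, 43/5)

d6 = 10
d7 = 41/10
d8 = 9
d9 = 2
d10 = 3/2
d11 = -313/10
endpoint = (31/5, 43/5)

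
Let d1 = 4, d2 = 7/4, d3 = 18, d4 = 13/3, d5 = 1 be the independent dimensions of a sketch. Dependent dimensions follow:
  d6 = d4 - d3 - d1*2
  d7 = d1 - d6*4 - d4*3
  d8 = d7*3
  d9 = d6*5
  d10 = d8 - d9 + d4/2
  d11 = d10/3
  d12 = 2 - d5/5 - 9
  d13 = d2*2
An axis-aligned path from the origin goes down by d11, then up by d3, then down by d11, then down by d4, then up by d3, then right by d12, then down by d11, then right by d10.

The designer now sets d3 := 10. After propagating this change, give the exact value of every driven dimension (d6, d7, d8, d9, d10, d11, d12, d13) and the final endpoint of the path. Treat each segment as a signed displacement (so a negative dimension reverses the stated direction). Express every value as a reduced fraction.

d6 = -41/3
d7 = 137/3
d8 = 137
d9 = -205/3
d10 = 415/2
d11 = 415/6
d12 = -36/5
d13 = 7/2
endpoint = (2003/10, -1151/6)

Apply edit: d3 := 10
  d6 = d4 - d3 - d1*2 = -41/3
  d7 = d1 - d6*4 - d4*3 = 137/3
  d8 = d7*3 = 137
  d9 = d6*5 = -205/3
  d10 = d8 - d9 + d4/2 = 415/2
  d11 = d10/3 = 415/6
  d12 = 2 - d5/5 - 9 = -36/5
  d13 = d2*2 = 7/2
Walk from origin (0, 0):
  seg 1: down by d11 = 415/6 → (0, -415/6)
  seg 2: up by d3 = 10 → (0, -355/6)
  seg 3: down by d11 = 415/6 → (0, -385/3)
  seg 4: down by d4 = 13/3 → (0, -398/3)
  seg 5: up by d3 = 10 → (0, -368/3)
  seg 6: right by d12 = -36/5 → (-36/5, -368/3)
  seg 7: down by d11 = 415/6 → (-36/5, -1151/6)
  seg 8: right by d10 = 415/2 → (2003/10, -1151/6)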